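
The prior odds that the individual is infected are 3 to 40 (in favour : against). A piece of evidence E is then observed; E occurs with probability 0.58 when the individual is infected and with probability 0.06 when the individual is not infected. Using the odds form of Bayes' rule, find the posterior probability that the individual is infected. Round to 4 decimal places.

Prior odds = 3/40 = 0.075000. In log-odds, ln(0.075000) = -2.5903.
Add log likelihood ratio: ln(9.6667) = 2.2687.
Posterior log-odds = -0.32158, so posterior odds = exp(-0.32158) = 0.72500. Converting, P(H|E) = 0.72500/1.7250 = 0.4203.

Posterior probability ≈ 0.4203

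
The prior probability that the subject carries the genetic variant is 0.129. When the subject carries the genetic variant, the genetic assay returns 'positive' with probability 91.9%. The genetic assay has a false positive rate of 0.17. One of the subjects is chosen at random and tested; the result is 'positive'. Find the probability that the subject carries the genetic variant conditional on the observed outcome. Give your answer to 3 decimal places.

Let H be the event that the subject carries the genetic variant. P(H) = 0.129, so P(¬H) = 0.871. With E the 'positive' result, P(E|H) = 0.919 and P(E|¬H) = 0.17.
P(E) = 0.919·0.129 + 0.17·0.871 = 0.11855 + 0.14807 = 0.26662.
By Bayes' theorem, P(H|E) = 0.11855 / 0.26662 = 0.445.

P(H | E) ≈ 0.445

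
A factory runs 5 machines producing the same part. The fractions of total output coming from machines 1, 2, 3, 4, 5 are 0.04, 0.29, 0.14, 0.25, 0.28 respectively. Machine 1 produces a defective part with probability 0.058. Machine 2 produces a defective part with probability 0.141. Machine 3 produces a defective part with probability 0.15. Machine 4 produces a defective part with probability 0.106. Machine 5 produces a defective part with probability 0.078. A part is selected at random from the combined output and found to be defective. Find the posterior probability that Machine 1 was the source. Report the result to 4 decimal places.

Tabulate prior·likelihood by source: [1] prior 0.04, lik 0.058, product 0.002320; [2] prior 0.29, lik 0.141, product 0.04089; [3] prior 0.14, lik 0.15, product 0.02100; [4] prior 0.25, lik 0.106, product 0.02650; [5] prior 0.28, lik 0.078, product 0.02184.
Normalizing constant = 0.11255; the posterior for Machine 1 is its product over the sum, 0.002320/0.11255 = 0.0206.

Posterior probability ≈ 0.0206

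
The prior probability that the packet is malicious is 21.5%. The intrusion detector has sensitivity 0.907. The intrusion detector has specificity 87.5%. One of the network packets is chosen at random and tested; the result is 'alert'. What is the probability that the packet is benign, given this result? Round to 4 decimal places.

P(¬H | E) ≈ 0.3347

Let H be the event that the packet is malicious. P(H) = 0.215, so P(¬H) = 0.785. With E the 'alert' result, P(E|H) = 0.907 and P(E|¬H) = 0.125.
P(E) = 0.907·0.215 + 0.125·0.785 = 0.19501 + 0.098125 = 0.29313.
By Bayes' theorem, P(H|E) = 0.19501 / 0.29313 = 0.6653. Hence P(¬H|E) = 1 − 0.6653 = 0.3347.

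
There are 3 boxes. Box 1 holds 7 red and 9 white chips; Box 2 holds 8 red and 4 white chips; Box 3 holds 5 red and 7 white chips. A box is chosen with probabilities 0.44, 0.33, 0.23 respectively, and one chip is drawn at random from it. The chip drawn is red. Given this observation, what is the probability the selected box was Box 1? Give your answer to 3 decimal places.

Posterior probability ≈ 0.379

P(red|Box 1) = 0.4375; P(red|Box 2) = 0.6667; P(red|Box 3) = 0.4167.
Prior × likelihood for each source: 0.44·0.4375=0.1925, 0.33·0.6667=0.2200, 0.23·0.4167=0.09583. Summing gives P(red) = 0.50833.
P(Box 1 | red) = 0.1925 / 0.50833 = 0.379.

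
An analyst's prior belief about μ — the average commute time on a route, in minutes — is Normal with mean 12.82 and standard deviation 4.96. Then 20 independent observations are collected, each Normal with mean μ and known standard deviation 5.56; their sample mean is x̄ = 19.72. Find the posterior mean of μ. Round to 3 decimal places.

Posterior mean ≈ 19.312

Prior precision 1/τ₀² = 1/4.96² = 0.0406478; data precision n/σ² = 20/5.56² = 0.646964.
Posterior precision = 0.0406478 + 0.646964 = 0.687612.
Posterior mean = (0.0406478·12.82 + 0.646964·19.72) / 0.687612 = 19.312.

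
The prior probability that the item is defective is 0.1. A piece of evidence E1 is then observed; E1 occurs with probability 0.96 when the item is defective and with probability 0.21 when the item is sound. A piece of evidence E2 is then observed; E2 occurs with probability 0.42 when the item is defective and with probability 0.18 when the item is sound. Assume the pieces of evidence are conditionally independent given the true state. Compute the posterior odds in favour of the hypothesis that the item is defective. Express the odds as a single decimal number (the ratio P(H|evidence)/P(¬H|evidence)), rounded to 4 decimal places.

Prior odds = 0.1/(1−0.1) = 0.11111.
Likelihood ratio for E1 = 0.96/0.21 = 4.5714.
Likelihood ratio for E2 = 0.42/0.18 = 2.3333.
Posterior odds = prior odds × LR₁ × LR₂ = 1.1852.

Posterior odds ≈ 1.1852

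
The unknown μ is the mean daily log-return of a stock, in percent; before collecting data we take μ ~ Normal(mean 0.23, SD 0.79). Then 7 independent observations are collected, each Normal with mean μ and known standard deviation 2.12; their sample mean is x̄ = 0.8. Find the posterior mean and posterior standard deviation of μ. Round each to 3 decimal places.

Prior precision 1/τ₀² = 1/0.79² = 1.60231; data precision n/σ² = 7/2.12² = 1.55749.
Posterior precision = 1.60231 + 1.55749 = 3.15980, giving posterior SD = 1/√3.15980 = 0.563.
Posterior mean = (1.60231·0.23 + 1.55749·0.8) / 3.15980 = 0.511.

Posterior mean ≈ 0.511; posterior SD ≈ 0.563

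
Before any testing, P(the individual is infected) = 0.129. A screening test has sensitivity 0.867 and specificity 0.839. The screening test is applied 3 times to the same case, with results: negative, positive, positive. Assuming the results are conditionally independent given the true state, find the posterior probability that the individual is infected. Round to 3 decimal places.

Posterior P(H) ≈ 0.405

With H the event that the individual is infected, the joint likelihood of the observed sequence is P(data|H) = 0.133·0.867·0.867 = 0.099975 and P(data|¬H) = 0.839·0.161·0.161 = 0.021748.
Bayes: P(H|data) = 0.129·0.099975 / (0.129·0.099975 + 0.871·0.021748) = 0.012897/0.031839 = 0.4051.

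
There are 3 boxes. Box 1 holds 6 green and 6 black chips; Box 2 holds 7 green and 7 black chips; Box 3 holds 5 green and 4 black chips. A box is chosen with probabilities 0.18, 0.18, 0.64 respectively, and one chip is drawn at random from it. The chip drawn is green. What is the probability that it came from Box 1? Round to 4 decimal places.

Posterior probability ≈ 0.1680

Tabulate prior·likelihood by source: [1] prior 0.18, lik 0.5, product 0.09000; [2] prior 0.18, lik 0.5, product 0.09000; [3] prior 0.64, lik 0.5556, product 0.3556.
Normalizing constant = 0.53556; the posterior for Box 1 is its product over the sum, 0.09000/0.53556 = 0.1680.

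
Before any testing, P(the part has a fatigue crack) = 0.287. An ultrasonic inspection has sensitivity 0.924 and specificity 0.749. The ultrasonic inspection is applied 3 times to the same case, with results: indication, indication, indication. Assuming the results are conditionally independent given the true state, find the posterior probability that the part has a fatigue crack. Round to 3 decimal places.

Posterior P(H) ≈ 0.953

With H the event that the part has a fatigue crack, the joint likelihood of the observed sequence is P(data|H) = 0.924·0.924·0.924 = 0.78889 and P(data|¬H) = 0.251·0.251·0.251 = 0.015813.
Bayes: P(H|data) = 0.287·0.78889 / (0.287·0.78889 + 0.713·0.015813) = 0.22641/0.23769 = 0.9526.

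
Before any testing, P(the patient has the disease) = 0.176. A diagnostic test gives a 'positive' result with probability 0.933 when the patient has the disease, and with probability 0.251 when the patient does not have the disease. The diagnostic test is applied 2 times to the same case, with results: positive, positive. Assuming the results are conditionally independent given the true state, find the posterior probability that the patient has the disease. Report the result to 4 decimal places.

Posterior P(H) ≈ 0.7469

Let H be the event that the patient has the disease; start with P(H) = 0.176. P('positive'|H) = 0.933, P('positive'|¬H) = 0.251.
Update on result 1 ('positive'): P(H) ← 0.933·0.1760 / (0.933·0.1760 + 0.251·0.8240) = 0.16421/0.37103 = 0.4426.
Update on result 2 ('positive'): P(H) ← 0.933·0.4426 / (0.933·0.4426 + 0.251·0.5574) = 0.41292/0.55283 = 0.7469.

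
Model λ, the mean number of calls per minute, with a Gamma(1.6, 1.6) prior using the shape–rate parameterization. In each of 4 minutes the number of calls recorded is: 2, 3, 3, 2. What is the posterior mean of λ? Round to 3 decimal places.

The Poisson likelihood adds the total count to the shape and the number of exposure periods to the rate. Here ∑xᵢ = 10 and n = 4, so shape 1.6→11.6 and rate 1.6→5.6.
Posterior mean = shape/rate = 11.6/5.6 = 2.071.

Posterior mean ≈ 2.071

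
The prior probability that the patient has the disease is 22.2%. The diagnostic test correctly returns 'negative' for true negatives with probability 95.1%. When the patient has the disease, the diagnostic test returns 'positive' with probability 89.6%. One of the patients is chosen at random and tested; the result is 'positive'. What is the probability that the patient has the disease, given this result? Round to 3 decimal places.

P(H | E) ≈ 0.839

Write H for 'the patient has the disease'. Prior odds H:¬H = 0.222/0.778 = 0.28535. For the 'positive' outcome, the likelihood ratio is 0.896/0.049 = 18.286.
Posterior odds = 0.28535 × 18.286 = 5.2178, so P(H|E) = 5.2178/(1+5.2178) = 0.839.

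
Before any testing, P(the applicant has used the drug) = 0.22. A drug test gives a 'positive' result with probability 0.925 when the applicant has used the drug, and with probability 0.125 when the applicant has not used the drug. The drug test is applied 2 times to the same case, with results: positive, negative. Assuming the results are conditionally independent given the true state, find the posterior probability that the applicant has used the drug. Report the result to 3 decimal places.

Let H be the event that the applicant has used the drug; start with P(H) = 0.22. P('positive'|H) = 0.925, P('positive'|¬H) = 0.125.
Update on result 1 ('positive'): P(H) ← 0.925·0.2200 / (0.925·0.2200 + 0.125·0.7800) = 0.20350/0.30100 = 0.6761.
Update on result 2 ('negative'): P(H) ← 0.075·0.6761 / (0.075·0.6761 + 0.875·0.3239) = 0.050706/0.33414 = 0.1518.

Posterior P(H) ≈ 0.152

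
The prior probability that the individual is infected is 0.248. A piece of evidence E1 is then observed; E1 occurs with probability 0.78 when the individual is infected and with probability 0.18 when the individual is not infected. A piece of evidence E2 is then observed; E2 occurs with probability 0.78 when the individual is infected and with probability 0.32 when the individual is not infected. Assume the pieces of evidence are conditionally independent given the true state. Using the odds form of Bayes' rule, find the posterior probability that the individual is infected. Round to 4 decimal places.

Posterior probability ≈ 0.7770

Prior odds = 0.248/(1−0.248) = 0.32979. In log-odds, ln(0.32979) = -1.1093.
Add log likelihood ratios: ln(4.3333) + ln(2.4375) = 2.3573.
Posterior log-odds = 1.2480, so posterior odds = exp(1.2480) = 3.4834. Converting, P(H|E) = 3.4834/4.4834 = 0.7770.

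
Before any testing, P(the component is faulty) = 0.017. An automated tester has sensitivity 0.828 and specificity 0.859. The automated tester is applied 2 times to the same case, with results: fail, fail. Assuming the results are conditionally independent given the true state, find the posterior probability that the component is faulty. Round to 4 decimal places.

Posterior P(H) ≈ 0.3736

With H the event that the component is faulty, the joint likelihood of the observed sequence is P(data|H) = 0.828·0.828 = 0.68558 and P(data|¬H) = 0.141·0.141 = 0.019881.
Bayes: P(H|data) = 0.017·0.68558 / (0.017·0.68558 + 0.983·0.019881) = 0.011655/0.031198 = 0.3736.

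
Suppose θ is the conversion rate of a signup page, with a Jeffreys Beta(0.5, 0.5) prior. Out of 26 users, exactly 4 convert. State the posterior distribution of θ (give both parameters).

The binomial likelihood is conjugate to the Beta prior: with 4 successes and 22 failures, the posterior is Beta(0.5+4, 0.5+22) = Beta(4.5, 22.5).

Posterior: Beta(4.5, 22.5)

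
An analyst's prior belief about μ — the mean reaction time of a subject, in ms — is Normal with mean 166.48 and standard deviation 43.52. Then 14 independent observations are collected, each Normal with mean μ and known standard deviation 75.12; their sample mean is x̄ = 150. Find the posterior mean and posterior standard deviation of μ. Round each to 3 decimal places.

Posterior mean ≈ 152.892; posterior SD ≈ 18.230

Prior precision 1/τ₀² = 1/43.52² = 0.00052799; data precision n/σ² = 14/75.12² = 0.00248094.
Posterior precision = 0.00052799 + 0.00248094 = 0.00300893, giving posterior SD = 1/√0.00300893 = 18.230.
Posterior mean = (0.00052799·166.48 + 0.00248094·150) / 0.00300893 = 152.892.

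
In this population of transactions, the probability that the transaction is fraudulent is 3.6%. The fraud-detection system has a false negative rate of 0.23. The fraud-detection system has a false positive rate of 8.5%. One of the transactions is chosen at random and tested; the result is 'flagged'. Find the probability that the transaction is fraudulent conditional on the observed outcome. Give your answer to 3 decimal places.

P(H | E) ≈ 0.253

Let H be the event that the transaction is fraudulent. P(H) = 0.036, so P(¬H) = 0.964. With E the 'flagged' result, P(E|H) = 0.77 and P(E|¬H) = 0.085.
P(E) = 0.77·0.036 + 0.085·0.964 = 0.027720 + 0.081940 = 0.10966.
By Bayes' theorem, P(H|E) = 0.027720 / 0.10966 = 0.253.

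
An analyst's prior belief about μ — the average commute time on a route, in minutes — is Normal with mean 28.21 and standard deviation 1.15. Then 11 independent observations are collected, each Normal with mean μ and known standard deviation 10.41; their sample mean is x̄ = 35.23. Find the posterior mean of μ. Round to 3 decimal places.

Prior precision 1/τ₀² = 1/1.15² = 0.756144; data precision n/σ² = 11/10.41² = 0.101506.
Posterior precision = 0.756144 + 0.101506 = 0.857650.
Posterior mean = (0.756144·28.21 + 0.101506·35.23) / 0.857650 = 29.041.

Posterior mean ≈ 29.041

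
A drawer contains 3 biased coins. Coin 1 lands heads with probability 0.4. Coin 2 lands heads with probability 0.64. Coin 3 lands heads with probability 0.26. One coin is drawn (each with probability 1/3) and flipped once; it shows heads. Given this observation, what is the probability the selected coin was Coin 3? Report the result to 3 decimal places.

Posterior probability ≈ 0.200

P(heads|C1) = 0.4; P(heads|C2) = 0.64; P(heads|C3) = 0.26.
Prior × likelihood for each source: 0.333333·0.4=0.1333, 0.333333·0.64=0.2133, 0.333333·0.26=0.08667. Summing gives P(heads) = 0.43333.
P(Coin 3 | heads) = 0.08667 / 0.43333 = 0.200.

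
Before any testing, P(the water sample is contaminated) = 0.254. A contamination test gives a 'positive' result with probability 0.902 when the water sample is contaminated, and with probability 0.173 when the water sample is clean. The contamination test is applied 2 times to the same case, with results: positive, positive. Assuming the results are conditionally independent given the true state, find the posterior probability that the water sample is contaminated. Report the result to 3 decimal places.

Let H be the event that the water sample is contaminated; start with P(H) = 0.254. P('positive'|H) = 0.902, P('positive'|¬H) = 0.173.
Update on result 1 ('positive'): P(H) ← 0.902·0.2540 / (0.902·0.2540 + 0.173·0.7460) = 0.22911/0.35817 = 0.6397.
Update on result 2 ('positive'): P(H) ← 0.902·0.6397 / (0.902·0.6397 + 0.173·0.3603) = 0.57698/0.63932 = 0.9025.

Posterior P(H) ≈ 0.902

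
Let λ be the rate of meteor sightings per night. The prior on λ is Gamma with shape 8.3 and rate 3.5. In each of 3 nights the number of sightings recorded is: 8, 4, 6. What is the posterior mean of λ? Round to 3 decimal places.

Posterior mean ≈ 4.046

The Poisson likelihood adds the total count to the shape and the number of exposure periods to the rate. Here ∑xᵢ = 18 and n = 3, so shape 8.3→26.3 and rate 3.5→6.5.
E[λ | data] = 26.3/6.5 = 4.046.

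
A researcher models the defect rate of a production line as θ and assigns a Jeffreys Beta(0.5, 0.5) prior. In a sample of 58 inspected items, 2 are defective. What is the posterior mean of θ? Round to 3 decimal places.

Observing 2 successes and 56 failures updates Beta(0.5, 0.5) by adding the success and failure counts to the two shape parameters: α = 0.5+2 = 2.5, β = 0.5+56 = 56.5.
E[θ | data] = 2.5/(2.5+56.5) = 0.042.

Posterior mean ≈ 0.042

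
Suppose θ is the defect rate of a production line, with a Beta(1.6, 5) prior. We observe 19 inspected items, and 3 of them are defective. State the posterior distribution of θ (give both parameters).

The binomial likelihood is conjugate to the Beta prior: with 3 successes and 16 failures, the posterior is Beta(1.6+3, 5+16) = Beta(4.6, 21).

Posterior: Beta(4.6, 21)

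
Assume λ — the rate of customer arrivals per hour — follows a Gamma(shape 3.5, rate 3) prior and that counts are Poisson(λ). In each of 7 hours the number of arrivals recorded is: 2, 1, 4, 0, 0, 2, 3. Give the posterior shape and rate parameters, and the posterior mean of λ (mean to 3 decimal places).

The Poisson likelihood adds the total count to the shape and the number of exposure periods to the rate. Here ∑xᵢ = 12 and n = 7, so shape 3.5→15.5 and rate 3→10.
Posterior mean = shape/rate = 15.5/10 = 1.550.

Posterior: Gamma(shape=15.5, rate=10); mean ≈ 1.550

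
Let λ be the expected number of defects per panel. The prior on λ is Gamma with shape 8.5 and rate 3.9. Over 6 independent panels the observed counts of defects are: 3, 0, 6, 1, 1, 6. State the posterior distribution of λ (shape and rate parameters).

Posterior: Gamma(shape=25.5, rate=9.9)

The Poisson likelihood adds the total count to the shape and the number of exposure periods to the rate. Here ∑xᵢ = 17 and n = 6, so shape 8.5→25.5 and rate 3.9→9.9.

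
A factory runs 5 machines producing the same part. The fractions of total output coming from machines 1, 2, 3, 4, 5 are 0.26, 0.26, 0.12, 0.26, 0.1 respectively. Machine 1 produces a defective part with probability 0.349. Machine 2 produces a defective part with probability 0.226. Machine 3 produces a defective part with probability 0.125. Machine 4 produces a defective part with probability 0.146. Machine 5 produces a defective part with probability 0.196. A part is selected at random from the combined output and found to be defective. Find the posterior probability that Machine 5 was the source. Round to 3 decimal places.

Posterior probability ≈ 0.088

P(defective|M1) = 0.349; P(defective|M2) = 0.226; P(defective|M3) = 0.125; P(defective|M4) = 0.146; P(defective|M5) = 0.196.
Prior × likelihood for each source: 0.26·0.349=0.09074, 0.26·0.226=0.05876, 0.12·0.125=0.01500, 0.26·0.146=0.03796, 0.1·0.196=0.01960. Summing gives P(defective) = 0.22206.
P(Machine 5 | defective) = 0.01960 / 0.22206 = 0.088.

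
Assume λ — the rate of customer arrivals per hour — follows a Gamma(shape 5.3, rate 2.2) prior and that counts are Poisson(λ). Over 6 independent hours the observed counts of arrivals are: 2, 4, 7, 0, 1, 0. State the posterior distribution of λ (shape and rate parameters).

Total count ∑xᵢ = 14 over n = 6 hours.
Gamma is conjugate to the Poisson likelihood: posterior is Gamma(shape = 5.3+14 = 19.3, rate = 2.2+6 = 8.2).

Posterior: Gamma(shape=19.3, rate=8.2)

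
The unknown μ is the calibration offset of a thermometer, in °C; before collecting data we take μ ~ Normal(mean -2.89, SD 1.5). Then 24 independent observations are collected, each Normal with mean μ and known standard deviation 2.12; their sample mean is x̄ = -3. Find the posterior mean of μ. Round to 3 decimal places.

Posterior mean ≈ -2.992

Prior precision 1/τ₀² = 1/1.5² = 0.444444; data precision n/σ² = 24/2.12² = 5.33998.
Posterior precision = 0.444444 + 5.33998 = 5.78442.
Posterior mean = (0.444444·-2.89 + 5.33998·-3) / 5.78442 = -2.992.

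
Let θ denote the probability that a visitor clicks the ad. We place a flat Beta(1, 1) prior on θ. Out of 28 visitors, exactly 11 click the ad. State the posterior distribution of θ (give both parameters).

Posterior: Beta(12, 18)

The binomial likelihood is conjugate to the Beta prior: with 11 successes and 17 failures, the posterior is Beta(1+11, 1+17) = Beta(12, 18).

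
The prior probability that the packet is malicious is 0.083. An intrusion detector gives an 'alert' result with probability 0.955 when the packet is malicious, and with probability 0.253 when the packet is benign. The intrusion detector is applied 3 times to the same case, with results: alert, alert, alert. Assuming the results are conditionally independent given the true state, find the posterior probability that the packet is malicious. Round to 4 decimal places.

Posterior P(H) ≈ 0.8296

Let H be the event that the packet is malicious; start with P(H) = 0.083. P('alert'|H) = 0.955, P('alert'|¬H) = 0.253.
Update on result 1 ('alert'): P(H) ← 0.955·0.0830 / (0.955·0.0830 + 0.253·0.9170) = 0.079265/0.31127 = 0.2547.
Update on result 2 ('alert'): P(H) ← 0.955·0.2547 / (0.955·0.2547 + 0.253·0.7453) = 0.24319/0.43177 = 0.5633.
Update on result 3 ('alert'): P(H) ← 0.955·0.5633 / (0.955·0.5633 + 0.253·0.4367) = 0.53791/0.64840 = 0.8296.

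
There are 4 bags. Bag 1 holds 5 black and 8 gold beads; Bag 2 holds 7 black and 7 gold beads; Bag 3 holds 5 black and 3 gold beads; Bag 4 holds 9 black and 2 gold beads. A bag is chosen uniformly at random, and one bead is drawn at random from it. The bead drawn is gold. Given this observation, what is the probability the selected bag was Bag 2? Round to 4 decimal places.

Posterior probability ≈ 0.2990

P(gold|Bag 1) = 0.6154; P(gold|Bag 2) = 0.5; P(gold|Bag 3) = 0.375; P(gold|Bag 4) = 0.1818.
Prior × likelihood for each source: 0.25·0.6154=0.1538, 0.25·0.5=0.1250, 0.25·0.375=0.09375, 0.25·0.1818=0.04545. Summing gives P(gold) = 0.41805.
P(Bag 2 | gold) = 0.1250 / 0.41805 = 0.2990.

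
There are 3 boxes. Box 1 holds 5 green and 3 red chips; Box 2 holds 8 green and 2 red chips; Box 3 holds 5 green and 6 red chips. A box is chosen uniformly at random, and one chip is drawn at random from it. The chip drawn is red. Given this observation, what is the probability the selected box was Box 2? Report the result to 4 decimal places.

Posterior probability ≈ 0.1785

Tabulate prior·likelihood by source: [1] prior 0.333333, lik 0.375, product 0.1250; [2] prior 0.333333, lik 0.2, product 0.06667; [3] prior 0.333333, lik 0.5455, product 0.1818.
Normalizing constant = 0.37348; the posterior for Box 2 is its product over the sum, 0.06667/0.37348 = 0.1785.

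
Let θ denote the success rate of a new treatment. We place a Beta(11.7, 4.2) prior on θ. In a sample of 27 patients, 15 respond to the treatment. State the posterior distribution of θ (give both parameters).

The binomial likelihood is conjugate to the Beta prior: with 15 successes and 12 failures, the posterior is Beta(11.7+15, 4.2+12) = Beta(26.7, 16.2).

Posterior: Beta(26.7, 16.2)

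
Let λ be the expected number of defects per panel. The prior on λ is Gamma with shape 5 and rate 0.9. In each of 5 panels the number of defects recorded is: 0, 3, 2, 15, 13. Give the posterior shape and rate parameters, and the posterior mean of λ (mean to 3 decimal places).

The Poisson likelihood adds the total count to the shape and the number of exposure periods to the rate. Here ∑xᵢ = 33 and n = 5, so shape 5→38 and rate 0.9→5.9.
E[λ | data] = 38/5.9 = 6.441.

Posterior: Gamma(shape=38, rate=5.9); mean ≈ 6.441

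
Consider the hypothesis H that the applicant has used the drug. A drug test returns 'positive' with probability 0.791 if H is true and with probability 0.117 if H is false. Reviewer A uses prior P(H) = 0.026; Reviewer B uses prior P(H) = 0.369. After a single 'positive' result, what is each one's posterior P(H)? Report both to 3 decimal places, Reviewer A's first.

P('+'|H) = 0.791, P('+'|¬H) = 0.117.
Reviewer A: numerator 0.791·0.026 = 0.020566; evidence = 0.020566+0.117·0.974 = 0.13452; posterior = 0.153.
Reviewer B: numerator 0.791·0.369 = 0.29188; evidence = 0.29188+0.117·0.631 = 0.36571; posterior = 0.798.

Reviewer A: 0.153; Reviewer B: 0.798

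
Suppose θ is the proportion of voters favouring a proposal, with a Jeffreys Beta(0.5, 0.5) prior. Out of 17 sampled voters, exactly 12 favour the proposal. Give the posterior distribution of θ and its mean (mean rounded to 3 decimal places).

Posterior: Beta(12.5, 5.5); mean ≈ 0.694

Observing 12 successes and 5 failures updates Beta(0.5, 0.5) by adding the success and failure counts to the two shape parameters: α = 0.5+12 = 12.5, β = 0.5+5 = 5.5.
Posterior mean = α/(α+β) = 12.5/18 = 0.694.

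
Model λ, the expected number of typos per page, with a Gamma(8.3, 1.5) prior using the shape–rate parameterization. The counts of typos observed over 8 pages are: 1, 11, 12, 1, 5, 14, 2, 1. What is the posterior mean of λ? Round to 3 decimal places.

Posterior mean ≈ 5.821

Total count ∑xᵢ = 47 over n = 8 pages.
Gamma is conjugate to the Poisson likelihood: posterior is Gamma(shape = 8.3+47 = 55.3, rate = 1.5+8 = 9.5).
E[λ | data] = 55.3/9.5 = 5.821.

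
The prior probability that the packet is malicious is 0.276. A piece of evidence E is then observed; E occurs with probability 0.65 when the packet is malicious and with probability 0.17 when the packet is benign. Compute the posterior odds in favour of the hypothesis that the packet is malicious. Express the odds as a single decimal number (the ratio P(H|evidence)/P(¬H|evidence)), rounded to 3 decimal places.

Prior odds = 0.276/(1−0.276) = 0.38122.
Likelihood ratio for E = 0.65/0.17 = 3.8235.
Posterior odds = prior odds × LR = 1.4576.

Posterior odds ≈ 1.458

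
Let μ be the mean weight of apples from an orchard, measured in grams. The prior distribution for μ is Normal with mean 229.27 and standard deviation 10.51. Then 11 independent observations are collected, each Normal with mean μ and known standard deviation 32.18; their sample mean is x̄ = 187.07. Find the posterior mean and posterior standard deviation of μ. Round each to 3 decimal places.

Posterior mean ≈ 206.487; posterior SD ≈ 7.129

Prior precision 1/τ₀² = 1/10.51² = 0.00905304; data precision n/σ² = 11/32.18² = 0.0106223.
Posterior precision = 0.00905304 + 0.0106223 = 0.0196754, giving posterior SD = 1/√0.0196754 = 7.129.
Posterior mean = (0.00905304·229.27 + 0.0106223·187.07) / 0.0196754 = 206.487.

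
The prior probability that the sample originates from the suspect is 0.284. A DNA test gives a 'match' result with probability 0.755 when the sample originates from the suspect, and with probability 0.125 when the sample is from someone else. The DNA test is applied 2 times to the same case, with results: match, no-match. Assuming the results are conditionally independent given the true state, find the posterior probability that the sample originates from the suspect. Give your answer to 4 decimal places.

Posterior P(H) ≈ 0.4015

Let H be the event that the sample originates from the suspect; start with P(H) = 0.284. P('match'|H) = 0.755, P('match'|¬H) = 0.125.
Update on result 1 ('match'): P(H) ← 0.755·0.2840 / (0.755·0.2840 + 0.125·0.7160) = 0.21442/0.30392 = 0.7055.
Update on result 2 ('no-match'): P(H) ← 0.245·0.7055 / (0.245·0.7055 + 0.875·0.2945) = 0.17285/0.43053 = 0.4015.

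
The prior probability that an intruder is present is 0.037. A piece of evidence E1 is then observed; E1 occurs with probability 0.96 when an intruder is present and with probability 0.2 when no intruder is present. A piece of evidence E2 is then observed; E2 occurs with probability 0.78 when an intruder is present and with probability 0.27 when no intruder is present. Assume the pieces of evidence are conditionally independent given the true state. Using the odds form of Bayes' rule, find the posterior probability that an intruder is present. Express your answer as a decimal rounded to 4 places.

Prior odds = 0.037/(1−0.037) = 0.038422. In log-odds, ln(0.038422) = -3.2591.
Add log likelihood ratios: ln(4.8000) + ln(2.8889) = 2.6295.
Posterior log-odds = -0.62965, so posterior odds = exp(-0.62965) = 0.53278. Converting, P(H|E) = 0.53278/1.5328 = 0.3476.

Posterior probability ≈ 0.3476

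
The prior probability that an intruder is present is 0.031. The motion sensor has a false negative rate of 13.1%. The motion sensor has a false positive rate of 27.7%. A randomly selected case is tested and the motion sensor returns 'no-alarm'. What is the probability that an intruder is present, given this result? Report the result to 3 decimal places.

Let H be the event that an intruder is present. P(H) = 0.031, so P(¬H) = 0.969. With E the 'no-alarm' result, P(E|H) = 0.131 and P(E|¬H) = 0.723.
P(E) = 0.131·0.031 + 0.723·0.969 = 0.0040610 + 0.70059 = 0.70465.
By Bayes' theorem, P(H|E) = 0.0040610 / 0.70465 = 0.006.

P(H | E) ≈ 0.006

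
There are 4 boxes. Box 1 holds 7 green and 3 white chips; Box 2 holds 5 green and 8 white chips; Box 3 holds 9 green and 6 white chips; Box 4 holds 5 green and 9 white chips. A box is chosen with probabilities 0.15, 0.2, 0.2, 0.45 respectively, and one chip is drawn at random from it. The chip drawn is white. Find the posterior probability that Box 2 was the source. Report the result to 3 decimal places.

P(white|Box 1) = 0.3; P(white|Box 2) = 0.6154; P(white|Box 3) = 0.4; P(white|Box 4) = 0.6429.
Prior × likelihood for each source: 0.15·0.3=0.04500, 0.2·0.6154=0.1231, 0.2·0.4=0.08000, 0.45·0.6429=0.2893. Summing gives P(white) = 0.53736.
P(Box 2 | white) = 0.1231 / 0.53736 = 0.229.

Posterior probability ≈ 0.229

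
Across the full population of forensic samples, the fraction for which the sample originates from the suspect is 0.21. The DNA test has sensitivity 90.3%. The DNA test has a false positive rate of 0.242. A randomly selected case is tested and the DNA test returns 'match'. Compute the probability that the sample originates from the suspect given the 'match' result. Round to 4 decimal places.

P(H | E) ≈ 0.4980

Let H be the event that the sample originates from the suspect. P(H) = 0.21, so P(¬H) = 0.79. With E the 'match' result, P(E|H) = 0.903 and P(E|¬H) = 0.242.
P(E) = 0.903·0.21 + 0.242·0.79 = 0.18963 + 0.19118 = 0.38081.
By Bayes' theorem, P(H|E) = 0.18963 / 0.38081 = 0.4980.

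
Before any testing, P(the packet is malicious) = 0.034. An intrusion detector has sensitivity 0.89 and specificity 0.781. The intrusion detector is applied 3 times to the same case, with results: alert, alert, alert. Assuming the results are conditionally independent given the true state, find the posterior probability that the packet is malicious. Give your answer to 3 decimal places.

With H the event that the packet is malicious, the joint likelihood of the observed sequence is P(data|H) = 0.89·0.89·0.89 = 0.70497 and P(data|¬H) = 0.219·0.219·0.219 = 0.010503.
Bayes: P(H|data) = 0.034·0.70497 / (0.034·0.70497 + 0.966·0.010503) = 0.023969/0.034115 = 0.7026.

Posterior P(H) ≈ 0.703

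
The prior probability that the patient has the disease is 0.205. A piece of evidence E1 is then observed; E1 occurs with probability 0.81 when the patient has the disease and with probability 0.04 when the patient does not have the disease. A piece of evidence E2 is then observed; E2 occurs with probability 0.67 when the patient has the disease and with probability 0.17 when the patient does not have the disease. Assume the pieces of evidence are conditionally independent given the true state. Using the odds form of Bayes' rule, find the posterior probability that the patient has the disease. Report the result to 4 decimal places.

Posterior probability ≈ 0.9537

Prior odds = 0.205/(1−0.205) = 0.25786.
Likelihood ratio for E1 = 0.81/0.04 = 20.250.
Likelihood ratio for E2 = 0.67/0.17 = 3.9412.
Posterior odds = prior odds × LR₁ × LR₂ = 20.580.
Posterior probability = odds/(1+odds) = 20.580/21.580 = 0.9537.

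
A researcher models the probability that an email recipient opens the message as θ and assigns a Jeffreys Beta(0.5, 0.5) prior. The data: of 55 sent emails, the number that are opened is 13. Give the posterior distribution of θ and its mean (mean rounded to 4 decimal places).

Posterior: Beta(13.5, 42.5); mean ≈ 0.2411

The binomial likelihood is conjugate to the Beta prior: with 13 successes and 42 failures, the posterior is Beta(0.5+13, 0.5+42) = Beta(13.5, 42.5).
Posterior mean = α/(α+β) = 13.5/56 = 0.2411.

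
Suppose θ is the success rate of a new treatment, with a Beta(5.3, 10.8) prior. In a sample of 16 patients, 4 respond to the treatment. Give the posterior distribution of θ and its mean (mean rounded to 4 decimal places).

Observing 4 successes and 12 failures updates Beta(5.3, 10.8) by adding the success and failure counts to the two shape parameters: α = 5.3+4 = 9.3, β = 10.8+12 = 22.8.
Posterior mean = α/(α+β) = 9.3/32.1 = 0.2897.

Posterior: Beta(9.3, 22.8); mean ≈ 0.2897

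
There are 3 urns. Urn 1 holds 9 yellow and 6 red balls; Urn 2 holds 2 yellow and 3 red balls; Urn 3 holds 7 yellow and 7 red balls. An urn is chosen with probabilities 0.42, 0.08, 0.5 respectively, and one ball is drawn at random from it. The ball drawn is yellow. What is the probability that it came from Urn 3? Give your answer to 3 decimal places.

Posterior probability ≈ 0.468

Tabulate prior·likelihood by source: [1] prior 0.42, lik 0.6, product 0.2520; [2] prior 0.08, lik 0.4, product 0.03200; [3] prior 0.5, lik 0.5, product 0.2500.
Normalizing constant = 0.53400; the posterior for Urn 3 is its product over the sum, 0.2500/0.53400 = 0.468.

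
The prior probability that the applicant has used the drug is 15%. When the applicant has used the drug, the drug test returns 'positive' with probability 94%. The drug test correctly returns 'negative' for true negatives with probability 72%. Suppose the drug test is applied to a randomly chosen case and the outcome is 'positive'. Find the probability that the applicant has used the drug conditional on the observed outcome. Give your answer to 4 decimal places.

P(H | E) ≈ 0.3720

Write H for 'the applicant has used the drug'. Prior odds H:¬H = 0.15/0.85 = 0.17647. For the 'positive' outcome, the likelihood ratio is 0.94/0.28 = 3.3571.
Posterior odds = 0.17647 × 3.3571 = 0.59244, so P(H|E) = 0.59244/(1+0.59244) = 0.3720.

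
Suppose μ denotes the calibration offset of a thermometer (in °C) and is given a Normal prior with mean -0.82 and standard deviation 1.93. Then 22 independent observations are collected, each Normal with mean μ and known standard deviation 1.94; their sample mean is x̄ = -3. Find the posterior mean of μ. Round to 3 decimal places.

Posterior mean ≈ -2.904

With known σ, the Normal prior is conjugate. Weight on the data is w = (n/σ²)/(n/σ² + 1/τ₀²) = 5.84547/(5.84547+0.268464) = 0.95609.
Posterior mean = w·x̄ + (1−w)·μ₀ = 0.95609·-3 + 0.043910·-0.82 = -2.904.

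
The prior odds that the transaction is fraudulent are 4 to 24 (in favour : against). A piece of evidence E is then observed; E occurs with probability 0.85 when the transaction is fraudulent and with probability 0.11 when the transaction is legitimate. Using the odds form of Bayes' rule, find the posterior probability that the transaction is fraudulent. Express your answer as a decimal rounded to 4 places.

Posterior probability ≈ 0.5629

Prior odds = 4/24 = 0.16667.
Likelihood ratio for E = 0.85/0.11 = 7.7273.
Posterior odds = prior odds × LR = 1.2879.
Posterior probability = odds/(1+odds) = 1.2879/2.2879 = 0.5629.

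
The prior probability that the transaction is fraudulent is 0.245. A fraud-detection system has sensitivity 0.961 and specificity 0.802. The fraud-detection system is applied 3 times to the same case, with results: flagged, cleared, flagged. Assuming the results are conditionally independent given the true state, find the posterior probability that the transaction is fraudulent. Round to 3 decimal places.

Posterior P(H) ≈ 0.271

With H the event that the transaction is fraudulent, the joint likelihood of the observed sequence is P(data|H) = 0.961·0.039·0.961 = 0.036017 and P(data|¬H) = 0.198·0.802·0.198 = 0.031442.
Bayes: P(H|data) = 0.245·0.036017 / (0.245·0.036017 + 0.755·0.031442) = 0.0088242/0.032563 = 0.2710.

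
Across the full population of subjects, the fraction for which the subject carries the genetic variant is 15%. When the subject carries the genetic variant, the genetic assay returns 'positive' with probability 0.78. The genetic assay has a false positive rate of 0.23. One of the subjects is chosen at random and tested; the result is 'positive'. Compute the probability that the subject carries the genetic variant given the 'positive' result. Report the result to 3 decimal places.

P(H | E) ≈ 0.374

Write H for 'the subject carries the genetic variant'. Prior odds H:¬H = 0.15/0.85 = 0.17647. For the 'positive' outcome, the likelihood ratio is 0.78/0.23 = 3.3913.
Posterior odds = 0.17647 × 3.3913 = 0.59847, so P(H|E) = 0.59847/(1+0.59847) = 0.374.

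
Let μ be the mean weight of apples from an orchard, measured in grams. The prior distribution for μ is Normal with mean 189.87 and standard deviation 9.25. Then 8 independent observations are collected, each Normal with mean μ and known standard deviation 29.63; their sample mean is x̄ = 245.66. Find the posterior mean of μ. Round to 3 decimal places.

With known σ, the Normal prior is conjugate. Weight on the data is w = (n/σ²)/(n/σ² + 1/τ₀²) = 0.00911227/(0.00911227+0.0116874) = 0.43810.
Posterior mean = w·x̄ + (1−w)·μ₀ = 0.43810·245.66 + 0.56190·189.87 = 214.311.

Posterior mean ≈ 214.311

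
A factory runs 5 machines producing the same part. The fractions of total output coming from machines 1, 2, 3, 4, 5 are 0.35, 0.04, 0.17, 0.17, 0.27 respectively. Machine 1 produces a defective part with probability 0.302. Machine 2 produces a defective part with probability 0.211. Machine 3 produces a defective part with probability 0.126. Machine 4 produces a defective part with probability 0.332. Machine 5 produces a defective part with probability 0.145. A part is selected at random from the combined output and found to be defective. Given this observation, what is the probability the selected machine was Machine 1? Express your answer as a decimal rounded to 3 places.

Posterior probability ≈ 0.457

P(defective|M1) = 0.302; P(defective|M2) = 0.211; P(defective|M3) = 0.126; P(defective|M4) = 0.332; P(defective|M5) = 0.145.
Prior × likelihood for each source: 0.35·0.302=0.1057, 0.04·0.211=0.008440, 0.17·0.126=0.02142, 0.17·0.332=0.05644, 0.27·0.145=0.03915. Summing gives P(defective) = 0.23115.
P(Machine 1 | defective) = 0.1057 / 0.23115 = 0.457.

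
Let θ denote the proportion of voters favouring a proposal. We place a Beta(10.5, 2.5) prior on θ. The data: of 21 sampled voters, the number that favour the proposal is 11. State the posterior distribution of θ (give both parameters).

Posterior: Beta(21.5, 12.5)

Observing 11 successes and 10 failures updates Beta(10.5, 2.5) by adding the success and failure counts to the two shape parameters: α = 10.5+11 = 21.5, β = 2.5+10 = 12.5.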